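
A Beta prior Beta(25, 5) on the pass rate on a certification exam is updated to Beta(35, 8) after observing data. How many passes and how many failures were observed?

10 passes and 3 failures

Under Beta–binomial conjugacy the posterior parameters are (a+s, b+f).
Match parameters: s=35−25=10, f=8−5=3.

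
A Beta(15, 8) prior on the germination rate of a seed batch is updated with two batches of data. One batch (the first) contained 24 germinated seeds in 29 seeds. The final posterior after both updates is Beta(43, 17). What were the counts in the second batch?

4 germinated seeds and 4 non-germinating seeds

Because Beta–binomial updating is additive in the counts, the combined data contributed (α_post−α_prior, β_post−β_prior) successes and failures.
Total across both batches: 43−15=28 germinated seeds, 17−8=9 non-germinating seeds.
Subtract the first batch: 28−24=4 germinated seeds and 9−5=4 non-germinating seeds.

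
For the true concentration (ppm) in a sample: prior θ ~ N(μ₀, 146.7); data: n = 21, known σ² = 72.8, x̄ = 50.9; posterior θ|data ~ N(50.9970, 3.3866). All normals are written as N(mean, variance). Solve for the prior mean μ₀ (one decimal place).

With known observation variance, the Normal–Normal posterior has precision τ_n = τ₀ + n/σ² and mean μ_n = (τ₀μ₀ + (n/σ²)x̄)/τ_n.
Here τ₀ = 1/146.7 = 0.006817 and τ_data = 21/72.8 = 0.288462, so τ_n = 0.295279.
Rearranging for μ₀: μ₀ = (μ_n·τ_n − τ_data·x̄)/τ₀ = (50.9970·0.295279 − 0.288462·50.9) / 0.006817 = 0.375627/0.006817 ≈ 55.1.

μ₀ = 55.1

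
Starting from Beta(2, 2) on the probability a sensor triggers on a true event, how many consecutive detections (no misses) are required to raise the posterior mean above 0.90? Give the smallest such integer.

After k detections and 0 misses the posterior is Beta(2+k, 2), with mean (2+k)/(2+2+k).
Set (2+k)/(4+k) > 0.90 and solve: k > (0.90·4 − 2)/(1 − 0.90) = 16.000.
The smallest integer exceeding 16.000 is 17, and checking k=17: (19)/(21) = 0.9048 > 0.90.

k = 17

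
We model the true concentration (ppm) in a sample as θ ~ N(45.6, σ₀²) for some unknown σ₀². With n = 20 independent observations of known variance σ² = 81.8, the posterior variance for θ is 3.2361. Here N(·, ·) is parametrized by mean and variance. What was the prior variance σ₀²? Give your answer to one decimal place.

σ₀² = 15.5

Posterior precision equals prior precision plus data precision: 1/σ_n² = 1/σ₀² + n/σ².
So 1/σ₀² = 1/3.2361 − 20/81.8 = 0.309014 − 0.244499 = 0.064515.
Hence σ₀² = 1/0.064515 ≈ 15.5.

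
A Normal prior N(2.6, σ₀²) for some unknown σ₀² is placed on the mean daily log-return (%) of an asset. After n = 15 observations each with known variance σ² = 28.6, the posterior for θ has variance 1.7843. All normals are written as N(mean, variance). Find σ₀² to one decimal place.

σ₀² = 27.8

For the Normal–Normal model with known σ², precisions add: τ_n = τ₀ + n/σ².
So 1/σ₀² = 1/1.7843 − 15/28.6 = 0.560444 − 0.524476 = 0.035968.
Hence σ₀² = 1/0.035968 ≈ 27.8.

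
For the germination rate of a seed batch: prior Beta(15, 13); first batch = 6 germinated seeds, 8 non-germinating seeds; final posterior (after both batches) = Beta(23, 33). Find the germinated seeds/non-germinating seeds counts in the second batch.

2 germinated seeds and 12 non-germinating seeds

Because Beta–binomial updating is additive in the counts, the combined data contributed (α_post−α_prior, β_post−β_prior) successes and failures.
Total across both batches: 23−15=8 germinated seeds, 33−13=20 non-germinating seeds.
Subtract the first batch: 8−6=2 germinated seeds and 20−8=12 non-germinating seeds.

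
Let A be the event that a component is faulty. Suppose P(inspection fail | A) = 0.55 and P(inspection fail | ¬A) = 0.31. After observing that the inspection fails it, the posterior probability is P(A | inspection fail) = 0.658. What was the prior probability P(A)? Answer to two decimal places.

P(A) = 0.52

In odds form, posterior odds = prior odds × likelihood ratio, so prior odds = posterior odds ÷ LR.
Posterior odds = 0.658/(1−0.658) = 1.9240. LR = 0.55/0.31 = 1.7742.
Prior odds = 1.9240/1.7742 = 1.0844, so P(A) = 1.0844/(1+1.0844) ≈ 0.52.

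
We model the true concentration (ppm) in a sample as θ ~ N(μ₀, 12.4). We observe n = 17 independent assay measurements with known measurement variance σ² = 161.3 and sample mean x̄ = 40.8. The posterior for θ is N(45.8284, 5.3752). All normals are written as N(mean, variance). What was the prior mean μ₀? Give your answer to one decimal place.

With known observation variance, the Normal–Normal posterior has precision τ_n = τ₀ + n/σ² and mean μ_n = (τ₀μ₀ + (n/σ²)x̄)/τ_n.
Here τ₀ = 1/12.4 = 0.080645 and τ_data = 17/161.3 = 0.105394, so τ_n = 0.186039.
Rearranging for μ₀: μ₀ = (μ_n·τ_n − τ_data·x̄)/τ₀ = (45.8284·0.186039 − 0.105394·40.8) / 0.080645 = 4.225795/0.080645 ≈ 52.4.

μ₀ = 52.4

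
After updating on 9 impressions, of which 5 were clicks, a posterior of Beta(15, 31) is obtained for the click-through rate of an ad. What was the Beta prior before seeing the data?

Beta(10, 27)

Under Beta–binomial conjugacy the posterior parameters are (α+s, β+f).
So α = 15 − 5 = 10 and β = 31 − 4 = 27.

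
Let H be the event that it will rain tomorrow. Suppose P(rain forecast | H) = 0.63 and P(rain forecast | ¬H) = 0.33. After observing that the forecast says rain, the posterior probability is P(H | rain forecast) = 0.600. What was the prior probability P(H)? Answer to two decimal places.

Bayes' rule in odds form gives O(H|E) = O(H)·[P(E|H)/P(E|¬H)], hence O(H) = O(H|E)/LR.
Posterior odds = 0.600/(1−0.600) = 1.5000. LR = 0.63/0.33 = 1.9091.
Prior odds = 1.5000/1.9091 = 0.7857, so P(H) = 0.7857/(1+0.7857) ≈ 0.44.

P(H) = 0.44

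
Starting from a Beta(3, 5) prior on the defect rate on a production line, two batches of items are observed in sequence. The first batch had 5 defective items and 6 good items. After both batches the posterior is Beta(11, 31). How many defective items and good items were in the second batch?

Because Beta–binomial updating is additive in the counts, the combined data contributed (α_post−α_prior, β_post−β_prior) successes and failures.
Total across both batches: 11−3=8 defective items, 31−5=26 good items.
Subtract the first batch: 8−5=3 defective items and 26−6=20 good items.

3 defective items and 20 good items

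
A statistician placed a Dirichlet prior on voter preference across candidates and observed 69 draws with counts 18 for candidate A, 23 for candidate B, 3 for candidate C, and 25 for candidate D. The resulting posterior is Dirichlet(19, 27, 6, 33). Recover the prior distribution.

For a Dirichlet(α) prior with multinomial counts c, the posterior is Dirichlet(α + c) componentwise.
Subtract each count from the matching posterior parameter: 19−18=1, 27−23=4, 6−3=3, 33−25=8.

Dirichlet(1, 4, 3, 8)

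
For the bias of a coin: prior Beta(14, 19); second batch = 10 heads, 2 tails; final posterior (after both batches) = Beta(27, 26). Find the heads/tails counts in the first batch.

3 heads and 5 tails

Because Beta–binomial updating is additive in the counts, the combined data contributed (α_post−α_prior, β_post−β_prior) successes and failures.
Total across both batches: 27−14=13 heads, 26−19=7 tails.
Subtract the second batch: 13−10=3 heads and 7−2=5 tails.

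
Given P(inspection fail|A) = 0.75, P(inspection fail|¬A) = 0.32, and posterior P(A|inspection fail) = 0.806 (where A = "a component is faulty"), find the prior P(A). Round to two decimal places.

Bayes' rule in odds form gives O(A|E) = O(A)·[P(E|A)/P(E|¬A)], hence O(A) = O(A|E)/LR.
Posterior odds = 0.806/(1−0.806) = 4.1546. LR = 0.75/0.32 = 2.3438.
Prior odds = 4.1546/2.3438 = 1.7726, so P(A) = 1.7726/(1+1.7726) ≈ 0.64.

P(A) = 0.64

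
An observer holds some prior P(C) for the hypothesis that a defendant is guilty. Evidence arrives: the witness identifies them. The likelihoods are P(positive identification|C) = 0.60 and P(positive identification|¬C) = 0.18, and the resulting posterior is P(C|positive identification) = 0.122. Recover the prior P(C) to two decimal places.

P(C) = 0.04

In odds form, posterior odds = prior odds × likelihood ratio, so prior odds = posterior odds ÷ LR.
Posterior odds = 0.122/(1−0.122) = 0.1390. LR = 0.60/0.18 = 3.3333.
Prior odds = 0.1390/3.3333 = 0.0417, so P(C) = 0.0417/(1+0.0417) ≈ 0.04.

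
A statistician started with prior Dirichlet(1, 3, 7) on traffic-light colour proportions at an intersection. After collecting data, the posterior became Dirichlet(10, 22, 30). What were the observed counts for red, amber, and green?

counts (9, 19, 23)

For a Dirichlet(α) prior with multinomial counts c, the posterior is Dirichlet(α + c) componentwise.
Counts are posterior − prior componentwise: 10−1=9, 22−3=19, 30−7=23.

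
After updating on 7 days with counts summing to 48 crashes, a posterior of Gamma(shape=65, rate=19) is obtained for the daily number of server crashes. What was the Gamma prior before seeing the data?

A Gamma(α, β) prior (rate parametrization) on a Poisson rate with n observations summing to S gives posterior Gamma(α+S, β+n).
So α = 65 − 48 = 17 and β = 19 − 7 = 12.

Gamma(shape=17, rate=12)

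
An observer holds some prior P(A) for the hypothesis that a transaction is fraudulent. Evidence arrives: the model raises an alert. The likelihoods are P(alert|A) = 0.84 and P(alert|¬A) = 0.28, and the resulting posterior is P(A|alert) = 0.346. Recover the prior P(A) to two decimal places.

P(A) = 0.15

Bayes' rule in odds form gives O(A|E) = O(A)·[P(E|A)/P(E|¬A)], hence O(A) = O(A|E)/LR.
Posterior odds = 0.346/(1−0.346) = 0.5291. LR = 0.84/0.28 = 3.0000.
Prior odds = 0.5291/3.0000 = 0.1764, so P(A) = 0.1764/(1+0.1764) ≈ 0.15.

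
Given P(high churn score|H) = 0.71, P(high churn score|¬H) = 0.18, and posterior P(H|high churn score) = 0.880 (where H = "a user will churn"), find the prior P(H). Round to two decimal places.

Bayes' rule in odds form gives O(H|E) = O(H)·[P(E|H)/P(E|¬H)], hence O(H) = O(H|E)/LR.
Posterior odds = 0.880/(1−0.880) = 7.3333. LR = 0.71/0.18 = 3.9444.
Prior odds = 7.3333/3.9444 = 1.8592, so P(H) = 1.8592/(1+1.8592) ≈ 0.65.

P(H) = 0.65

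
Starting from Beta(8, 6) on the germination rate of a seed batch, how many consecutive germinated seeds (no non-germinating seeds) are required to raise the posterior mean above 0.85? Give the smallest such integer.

k = 27

After k germinated seeds and 0 non-germinating seeds the posterior is Beta(8+k, 6), with mean (8+k)/(8+6+k).
Set (8+k)/(14+k) > 0.85 and solve: k > (0.85·14 − 8)/(1 − 0.85) = 26.000.
The smallest integer exceeding 26.000 is 27.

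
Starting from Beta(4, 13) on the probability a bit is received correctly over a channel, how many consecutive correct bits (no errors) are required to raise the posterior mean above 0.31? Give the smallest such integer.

k = 2

After k correct bits and 0 errors the posterior is Beta(4+k, 13), with mean (4+k)/(4+13+k).
Set (4+k)/(17+k) > 0.31 and solve: k > (0.31·17 − 4)/(1 − 0.31) = 1.841.
The smallest integer exceeding 1.841 is 2, and checking k=2: (6)/(19) = 0.3158 > 0.31.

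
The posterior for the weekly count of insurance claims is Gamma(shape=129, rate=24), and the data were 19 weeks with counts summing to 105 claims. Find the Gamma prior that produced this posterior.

A Gamma(α, β) prior (rate parametrization) on a Poisson rate with n observations summing to S gives posterior Gamma(α+S, β+n).
So α = 129 − 105 = 24 and β = 24 − 19 = 5.

Gamma(shape=24, rate=5)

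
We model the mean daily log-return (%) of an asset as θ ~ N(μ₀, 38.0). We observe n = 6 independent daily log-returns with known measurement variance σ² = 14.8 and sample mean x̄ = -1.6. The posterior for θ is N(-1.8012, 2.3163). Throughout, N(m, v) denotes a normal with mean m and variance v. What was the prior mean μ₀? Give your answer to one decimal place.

With known observation variance, the Normal–Normal posterior has precision τ_n = τ₀ + n/σ² and mean μ_n = (τ₀μ₀ + (n/σ²)x̄)/τ_n.
Here τ₀ = 1/38.0 = 0.026316 and τ_data = 6/14.8 = 0.405405, so τ_n = 0.431721.
Rearranging for μ₀: μ₀ = (μ_n·τ_n − τ_data·x̄)/τ₀ = (-1.8012·0.431721 − 0.405405·-1.6) / 0.026316 = -0.128968/0.026316 ≈ -4.9.

μ₀ = -4.9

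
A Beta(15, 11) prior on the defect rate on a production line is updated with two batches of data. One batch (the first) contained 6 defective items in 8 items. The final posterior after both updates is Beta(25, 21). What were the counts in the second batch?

4 defective items and 8 good items

Sequential conjugate updates are equivalent to a single update on the pooled data, so total successes = posterior α − prior α and total failures = posterior β − prior β.
Total across both batches: 25−15=10 defective items, 21−11=10 good items.
Subtract the first batch: 10−6=4 defective items and 10−2=8 good items.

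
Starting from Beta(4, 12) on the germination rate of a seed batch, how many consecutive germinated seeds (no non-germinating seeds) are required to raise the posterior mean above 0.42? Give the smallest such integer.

After k germinated seeds and 0 non-germinating seeds the posterior is Beta(4+k, 12), with mean (4+k)/(4+12+k).
Set (4+k)/(16+k) > 0.42 and solve: k > (0.42·16 − 4)/(1 − 0.42) = 4.690.
The smallest integer exceeding 4.690 is 5, and checking k=5: (9)/(21) = 0.4286 > 0.42.

k = 5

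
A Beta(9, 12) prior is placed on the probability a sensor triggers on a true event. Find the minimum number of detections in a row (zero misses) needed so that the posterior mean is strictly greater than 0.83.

After k detections and 0 misses the posterior is Beta(9+k, 12), with mean (9+k)/(9+12+k).
Set (9+k)/(21+k) > 0.83 and solve: k > (0.83·21 − 9)/(1 − 0.83) = 49.588.
The smallest integer exceeding 49.588 is 50.

k = 50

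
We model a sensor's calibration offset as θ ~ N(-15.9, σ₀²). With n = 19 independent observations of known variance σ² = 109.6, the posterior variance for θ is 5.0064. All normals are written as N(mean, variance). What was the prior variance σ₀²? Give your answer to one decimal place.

For the Normal–Normal model with known σ², precisions add: τ_n = τ₀ + n/σ².
So 1/σ₀² = 1/5.0064 − 19/109.6 = 0.199744 − 0.173358 = 0.026386.
Hence σ₀² = 1/0.026386 ≈ 37.9.

σ₀² = 37.9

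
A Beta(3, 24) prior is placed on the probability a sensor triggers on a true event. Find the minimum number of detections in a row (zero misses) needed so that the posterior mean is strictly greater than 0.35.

k = 10

After k detections and 0 misses the posterior is Beta(3+k, 24), with mean (3+k)/(3+24+k).
Set (3+k)/(27+k) > 0.35 and solve: k > (0.35·27 − 3)/(1 − 0.35) = 9.923.
The smallest integer exceeding 9.923 is 10, and checking k=10: (13)/(37) = 0.3514 > 0.35.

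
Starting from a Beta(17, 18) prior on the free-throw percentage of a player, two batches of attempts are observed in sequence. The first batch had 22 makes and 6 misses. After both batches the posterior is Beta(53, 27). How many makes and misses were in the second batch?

Sequential conjugate updates are equivalent to a single update on the pooled data, so total successes = posterior α − prior α and total failures = posterior β − prior β.
Total across both batches: 53−17=36 makes, 27−18=9 misses.
Subtract the first batch: 36−22=14 makes and 9−6=3 misses.

14 makes and 3 misses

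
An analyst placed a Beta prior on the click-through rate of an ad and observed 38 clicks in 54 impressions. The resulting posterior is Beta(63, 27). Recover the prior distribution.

A Beta(a, b) prior with s successes and f failures in binomial data gives a Beta(a+s, b+f) posterior.
Subtract the data counts: 63−38=25, 27−16=11.

Beta(25, 11)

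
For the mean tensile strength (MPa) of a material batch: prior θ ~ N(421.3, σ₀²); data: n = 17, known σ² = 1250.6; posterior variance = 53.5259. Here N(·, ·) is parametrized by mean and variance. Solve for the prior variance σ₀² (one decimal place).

Posterior precision equals prior precision plus data precision: 1/σ_n² = 1/σ₀² + n/σ².
So 1/σ₀² = 1/53.5259 − 17/1250.6 = 0.018683 − 0.013593 = 0.005090.
Hence σ₀² = 1/0.005090 ≈ 196.5.

σ₀² = 196.5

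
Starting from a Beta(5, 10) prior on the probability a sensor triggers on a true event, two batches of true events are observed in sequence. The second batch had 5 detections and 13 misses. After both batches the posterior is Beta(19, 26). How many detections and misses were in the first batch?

9 detections and 3 misses

Because Beta–binomial updating is additive in the counts, the combined data contributed (α_post−α_prior, β_post−β_prior) successes and failures.
Total across both batches: 19−5=14 detections, 26−10=16 misses.
Subtract the second batch: 14−5=9 detections and 16−13=3 misses.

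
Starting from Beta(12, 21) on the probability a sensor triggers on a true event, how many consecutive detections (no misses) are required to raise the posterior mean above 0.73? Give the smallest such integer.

k = 45

After k detections and 0 misses the posterior is Beta(12+k, 21), with mean (12+k)/(12+21+k).
Set (12+k)/(33+k) > 0.73 and solve: k > (0.73·33 − 12)/(1 − 0.73) = 44.778.
The smallest integer exceeding 44.778 is 45.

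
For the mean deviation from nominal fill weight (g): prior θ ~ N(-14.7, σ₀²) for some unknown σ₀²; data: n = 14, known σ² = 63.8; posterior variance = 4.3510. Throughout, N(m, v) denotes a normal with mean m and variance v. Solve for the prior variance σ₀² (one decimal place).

For the Normal–Normal model with known σ², precisions add: τ_n = τ₀ + n/σ².
So 1/σ₀² = 1/4.3510 − 14/63.8 = 0.229832 − 0.219436 = 0.010396.
Hence σ₀² = 1/0.010396 ≈ 96.2.

σ₀² = 96.2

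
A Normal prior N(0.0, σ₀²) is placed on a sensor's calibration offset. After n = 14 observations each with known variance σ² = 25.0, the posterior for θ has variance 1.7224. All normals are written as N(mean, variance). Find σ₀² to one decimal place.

Posterior precision equals prior precision plus data precision: 1/σ_n² = 1/σ₀² + n/σ².
So 1/σ₀² = 1/1.7224 − 14/25.0 = 0.580585 − 0.560000 = 0.020585.
Hence σ₀² = 1/0.020585 ≈ 48.6.

σ₀² = 48.6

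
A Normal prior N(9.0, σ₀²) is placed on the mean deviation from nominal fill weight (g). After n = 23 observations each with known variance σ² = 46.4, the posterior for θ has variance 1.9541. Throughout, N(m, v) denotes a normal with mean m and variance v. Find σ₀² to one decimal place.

Posterior precision equals prior precision plus data precision: 1/σ_n² = 1/σ₀² + n/σ².
So 1/σ₀² = 1/1.9541 − 23/46.4 = 0.511745 − 0.495690 = 0.016055.
Hence σ₀² = 1/0.016055 ≈ 62.3.

σ₀² = 62.3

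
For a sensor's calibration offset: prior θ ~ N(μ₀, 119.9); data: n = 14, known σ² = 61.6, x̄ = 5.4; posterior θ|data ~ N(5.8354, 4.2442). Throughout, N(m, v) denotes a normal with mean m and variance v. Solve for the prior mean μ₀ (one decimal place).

μ₀ = 17.7

With known observation variance, the Normal–Normal posterior has precision τ_n = τ₀ + n/σ² and mean μ_n = (τ₀μ₀ + (n/σ²)x̄)/τ_n.
Here τ₀ = 1/119.9 = 0.008340 and τ_data = 14/61.6 = 0.227273, so τ_n = 0.235613.
Rearranging for μ₀: μ₀ = (μ_n·τ_n − τ_data·x̄)/τ₀ = (5.8354·0.235613 − 0.227273·5.4) / 0.008340 = 0.147622/0.008340 ≈ 17.7.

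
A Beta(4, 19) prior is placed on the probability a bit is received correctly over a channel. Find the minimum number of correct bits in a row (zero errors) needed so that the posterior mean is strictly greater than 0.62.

k = 28

After k correct bits and 0 errors the posterior is Beta(4+k, 19), with mean (4+k)/(4+19+k).
Set (4+k)/(23+k) > 0.62 and solve: k > (0.62·23 − 4)/(1 − 0.62) = 27.000.
The smallest integer exceeding 27.000 is 28.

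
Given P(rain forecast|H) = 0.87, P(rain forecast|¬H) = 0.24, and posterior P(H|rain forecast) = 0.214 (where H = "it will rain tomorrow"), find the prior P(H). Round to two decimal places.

In odds form, posterior odds = prior odds × likelihood ratio, so prior odds = posterior odds ÷ LR.
Posterior odds = 0.214/(1−0.214) = 0.2723. LR = 0.87/0.24 = 3.6250.
Prior odds = 0.2723/3.6250 = 0.0751, so P(H) = 0.0751/(1+0.0751) ≈ 0.07.

P(H) = 0.07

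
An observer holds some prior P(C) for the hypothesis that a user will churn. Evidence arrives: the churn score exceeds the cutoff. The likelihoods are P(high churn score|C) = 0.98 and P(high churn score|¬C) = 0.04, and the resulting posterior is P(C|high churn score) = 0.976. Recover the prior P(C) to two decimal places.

In odds form, posterior odds = prior odds × likelihood ratio, so prior odds = posterior odds ÷ LR.
Posterior odds = 0.976/(1−0.976) = 40.6667. LR = 0.98/0.04 = 24.5000.
Prior odds = 40.6667/24.5000 = 1.6599, so P(C) = 1.6599/(1+1.6599) ≈ 0.62.

P(C) = 0.62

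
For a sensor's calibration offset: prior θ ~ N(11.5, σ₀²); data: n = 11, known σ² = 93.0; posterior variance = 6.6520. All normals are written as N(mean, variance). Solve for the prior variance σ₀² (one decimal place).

Posterior precision equals prior precision plus data precision: 1/σ_n² = 1/σ₀² + n/σ².
So 1/σ₀² = 1/6.6520 − 11/93.0 = 0.150331 − 0.118280 = 0.032051.
Hence σ₀² = 1/0.032051 ≈ 31.2.

σ₀² = 31.2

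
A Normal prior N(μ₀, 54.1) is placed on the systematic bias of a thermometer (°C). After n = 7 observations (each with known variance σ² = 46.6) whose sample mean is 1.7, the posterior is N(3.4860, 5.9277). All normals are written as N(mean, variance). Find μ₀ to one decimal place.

μ₀ = 18.0

The posterior mean is a precision-weighted average: μ_n = (τ₀μ₀ + τ_data·x̄)/(τ₀+τ_data), with τ₀=1/σ₀² and τ_data=n/σ².
Here τ₀ = 1/54.1 = 0.018484 and τ_data = 7/46.6 = 0.150215, so τ_n = 0.168699.
Rearranging for μ₀: μ₀ = (μ_n·τ_n − τ_data·x̄)/τ₀ = (3.4860·0.168699 − 0.150215·1.7) / 0.018484 = 0.332719/0.018484 ≈ 18.0.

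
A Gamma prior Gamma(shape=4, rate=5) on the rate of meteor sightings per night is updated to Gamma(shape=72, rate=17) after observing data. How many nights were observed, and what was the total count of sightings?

n = 12 nights with total 68 sightings

A Gamma(α, β) prior (rate parametrization) on a Poisson rate with n observations summing to S gives posterior Gamma(α+S, β+n).
Matching: Σxᵢ = 72 − 4 = 68 and n = 17 − 5 = 12.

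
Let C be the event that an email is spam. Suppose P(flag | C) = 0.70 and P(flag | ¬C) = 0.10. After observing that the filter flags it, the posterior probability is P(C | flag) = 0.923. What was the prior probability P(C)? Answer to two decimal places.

Bayes' rule in odds form gives O(C|E) = O(C)·[P(E|C)/P(E|¬C)], hence O(C) = O(C|E)/LR.
Posterior odds = 0.923/(1−0.923) = 11.9870. LR = 0.70/0.10 = 7.0000.
Prior odds = 11.9870/7.0000 = 1.7124, so P(C) = 1.7124/(1+1.7124) ≈ 0.63.

P(C) = 0.63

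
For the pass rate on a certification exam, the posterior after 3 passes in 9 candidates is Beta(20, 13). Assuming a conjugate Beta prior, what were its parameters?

Under Beta–binomial conjugacy the posterior parameters are (α+s, β+f).
So α = 20 − 3 = 17 and β = 13 − 6 = 7.

Beta(17, 7)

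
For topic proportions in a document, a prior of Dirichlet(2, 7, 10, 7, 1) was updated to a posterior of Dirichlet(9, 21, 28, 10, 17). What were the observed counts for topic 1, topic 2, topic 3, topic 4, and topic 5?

For a Dirichlet(α) prior with multinomial counts c, the posterior is Dirichlet(α + c) componentwise.
Counts are posterior − prior componentwise: 9−2=7, 21−7=14, 28−10=18, 10−7=3, 17−1=16.

counts (7, 14, 18, 3, 16)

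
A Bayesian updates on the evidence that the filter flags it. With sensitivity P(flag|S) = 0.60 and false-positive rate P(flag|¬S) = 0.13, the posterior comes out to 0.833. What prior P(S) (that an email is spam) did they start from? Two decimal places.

P(S) = 0.52

In odds form, posterior odds = prior odds × likelihood ratio, so prior odds = posterior odds ÷ LR.
Posterior odds = 0.833/(1−0.833) = 4.9880. LR = 0.60/0.13 = 4.6154.
Prior odds = 4.9880/4.6154 = 1.0807, so P(S) = 1.0807/(1+1.0807) ≈ 0.52.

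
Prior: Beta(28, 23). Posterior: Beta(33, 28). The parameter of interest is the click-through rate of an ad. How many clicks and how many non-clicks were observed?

A Beta(a, b) prior with s successes and f failures in binomial data gives a Beta(a+s, b+f) posterior.
So s = 33 − 28 = 5 and f = 28 − 23 = 5.

5 clicks and 5 non-clicks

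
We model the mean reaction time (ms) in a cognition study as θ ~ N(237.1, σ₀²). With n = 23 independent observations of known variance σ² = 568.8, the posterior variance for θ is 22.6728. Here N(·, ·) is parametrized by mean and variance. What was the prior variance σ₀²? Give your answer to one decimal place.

Posterior precision equals prior precision plus data precision: 1/σ_n² = 1/σ₀² + n/σ².
So 1/σ₀² = 1/22.6728 − 23/568.8 = 0.044106 − 0.040436 = 0.003670.
Hence σ₀² = 1/0.003670 ≈ 272.5.

σ₀² = 272.5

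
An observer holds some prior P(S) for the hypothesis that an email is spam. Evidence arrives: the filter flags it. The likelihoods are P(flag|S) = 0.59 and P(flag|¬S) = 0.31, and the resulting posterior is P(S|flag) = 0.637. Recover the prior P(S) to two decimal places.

P(S) = 0.48

Bayes' rule in odds form gives O(S|E) = O(S)·[P(E|S)/P(E|¬S)], hence O(S) = O(S|E)/LR.
Posterior odds = 0.637/(1−0.637) = 1.7548. LR = 0.59/0.31 = 1.9032.
Prior odds = 1.7548/1.9032 = 0.9220, so P(S) = 0.9220/(1+0.9220) ≈ 0.48.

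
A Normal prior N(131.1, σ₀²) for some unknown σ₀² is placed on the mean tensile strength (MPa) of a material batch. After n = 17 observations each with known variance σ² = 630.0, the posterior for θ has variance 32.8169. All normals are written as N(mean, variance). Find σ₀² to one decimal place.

σ₀² = 286.7

Posterior precision equals prior precision plus data precision: 1/σ_n² = 1/σ₀² + n/σ².
So 1/σ₀² = 1/32.8169 − 17/630.0 = 0.030472 − 0.026984 = 0.003488.
Hence σ₀² = 1/0.003488 ≈ 286.7.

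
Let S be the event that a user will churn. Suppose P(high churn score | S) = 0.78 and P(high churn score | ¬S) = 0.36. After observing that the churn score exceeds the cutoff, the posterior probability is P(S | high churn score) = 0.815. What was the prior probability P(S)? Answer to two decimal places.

P(S) = 0.67

In odds form, posterior odds = prior odds × likelihood ratio, so prior odds = posterior odds ÷ LR.
Posterior odds = 0.815/(1−0.815) = 4.4054. LR = 0.78/0.36 = 2.1667.
Prior odds = 4.4054/2.1667 = 2.0332, so P(S) = 2.0332/(1+2.0332) ≈ 0.67.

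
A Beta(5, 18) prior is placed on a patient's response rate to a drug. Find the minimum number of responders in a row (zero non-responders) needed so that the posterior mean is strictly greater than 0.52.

k = 15

After k responders and 0 non-responders the posterior is Beta(5+k, 18), with mean (5+k)/(5+18+k).
Set (5+k)/(23+k) > 0.52 and solve: k > (0.52·23 − 5)/(1 − 0.52) = 14.500.
The smallest integer exceeding 14.500 is 15, and checking k=15: (20)/(38) = 0.5263 > 0.52.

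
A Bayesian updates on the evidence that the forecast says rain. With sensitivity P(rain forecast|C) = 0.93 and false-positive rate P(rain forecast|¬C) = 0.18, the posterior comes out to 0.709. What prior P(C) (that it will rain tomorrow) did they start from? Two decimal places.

P(C) = 0.32

In odds form, posterior odds = prior odds × likelihood ratio, so prior odds = posterior odds ÷ LR.
Posterior odds = 0.709/(1−0.709) = 2.4364. LR = 0.93/0.18 = 5.1667.
Prior odds = 2.4364/5.1667 = 0.4716, so P(C) = 0.4716/(1+0.4716) ≈ 0.32.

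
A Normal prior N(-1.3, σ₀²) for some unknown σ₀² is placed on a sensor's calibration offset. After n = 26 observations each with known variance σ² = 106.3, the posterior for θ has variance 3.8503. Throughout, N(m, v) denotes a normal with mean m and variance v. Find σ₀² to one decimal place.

Posterior precision equals prior precision plus data precision: 1/σ_n² = 1/σ₀² + n/σ².
So 1/σ₀² = 1/3.8503 − 26/106.3 = 0.259720 − 0.244591 = 0.015129.
Hence σ₀² = 1/0.015129 ≈ 66.1.

σ₀² = 66.1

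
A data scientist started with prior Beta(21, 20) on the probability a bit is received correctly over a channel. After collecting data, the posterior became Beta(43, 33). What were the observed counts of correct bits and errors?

22 correct bits and 13 errors

Under Beta–binomial conjugacy the posterior parameters are (α+s, β+f).
So s = 43 − 21 = 22 and f = 33 − 20 = 13.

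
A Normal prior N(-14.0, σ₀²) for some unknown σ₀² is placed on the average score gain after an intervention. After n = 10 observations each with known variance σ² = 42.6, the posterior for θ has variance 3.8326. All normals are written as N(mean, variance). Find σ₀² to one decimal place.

Posterior precision equals prior precision plus data precision: 1/σ_n² = 1/σ₀² + n/σ².
So 1/σ₀² = 1/3.8326 − 10/42.6 = 0.260919 − 0.234742 = 0.026177.
Hence σ₀² = 1/0.026177 ≈ 38.2.

σ₀² = 38.2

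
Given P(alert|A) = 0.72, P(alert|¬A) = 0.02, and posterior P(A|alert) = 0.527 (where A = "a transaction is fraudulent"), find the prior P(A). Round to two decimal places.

P(A) = 0.03

Bayes' rule in odds form gives O(A|E) = O(A)·[P(E|A)/P(E|¬A)], hence O(A) = O(A|E)/LR.
Posterior odds = 0.527/(1−0.527) = 1.1142. LR = 0.72/0.02 = 36.0000.
Prior odds = 1.1142/36.0000 = 0.0310, so P(A) = 0.0310/(1+0.0310) ≈ 0.03.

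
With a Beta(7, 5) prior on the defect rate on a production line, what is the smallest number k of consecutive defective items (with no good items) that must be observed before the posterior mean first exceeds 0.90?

k = 39

After k defective items and 0 good items the posterior is Beta(7+k, 5), with mean (7+k)/(7+5+k).
Set (7+k)/(12+k) > 0.90 and solve: k > (0.90·12 − 7)/(1 − 0.90) = 38.000.
The smallest integer exceeding 38.000 is 39.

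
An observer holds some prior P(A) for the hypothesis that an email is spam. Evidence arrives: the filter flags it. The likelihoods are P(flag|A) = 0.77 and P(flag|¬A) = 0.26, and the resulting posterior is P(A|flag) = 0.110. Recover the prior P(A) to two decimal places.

In odds form, posterior odds = prior odds × likelihood ratio, so prior odds = posterior odds ÷ LR.
Posterior odds = 0.110/(1−0.110) = 0.1236. LR = 0.77/0.26 = 2.9615.
Prior odds = 0.1236/2.9615 = 0.0417, so P(A) = 0.0417/(1+0.0417) ≈ 0.04.

P(A) = 0.04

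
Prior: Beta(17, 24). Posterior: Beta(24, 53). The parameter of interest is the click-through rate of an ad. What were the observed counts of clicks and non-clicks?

Beta is conjugate to the binomial likelihood: posterior = Beta(α+s, β+f).
So s = 24 − 17 = 7 and f = 53 − 24 = 29.

7 clicks and 29 non-clicks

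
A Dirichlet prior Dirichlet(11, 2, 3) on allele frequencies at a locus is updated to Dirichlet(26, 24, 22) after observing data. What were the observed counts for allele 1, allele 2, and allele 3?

For a Dirichlet(α) prior with multinomial counts c, the posterior is Dirichlet(α + c) componentwise.
Counts are posterior − prior componentwise: 26−11=15, 24−2=22, 22−3=19.

counts (15, 22, 19)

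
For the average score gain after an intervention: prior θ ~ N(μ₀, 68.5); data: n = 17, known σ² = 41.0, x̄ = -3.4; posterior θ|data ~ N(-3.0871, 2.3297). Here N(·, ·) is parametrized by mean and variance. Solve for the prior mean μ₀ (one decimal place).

μ₀ = 5.8

With known observation variance, the Normal–Normal posterior has precision τ_n = τ₀ + n/σ² and mean μ_n = (τ₀μ₀ + (n/σ²)x̄)/τ_n.
Here τ₀ = 1/68.5 = 0.014599 and τ_data = 17/41.0 = 0.414634, so τ_n = 0.429233.
Rearranging for μ₀: μ₀ = (μ_n·τ_n − τ_data·x̄)/τ₀ = (-3.0871·0.429233 − 0.414634·-3.4) / 0.014599 = 0.084670/0.014599 ≈ 5.8.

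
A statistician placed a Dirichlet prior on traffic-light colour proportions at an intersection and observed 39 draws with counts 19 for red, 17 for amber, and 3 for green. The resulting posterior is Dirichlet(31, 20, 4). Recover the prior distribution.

For a Dirichlet(α) prior with multinomial counts c, the posterior is Dirichlet(α + c) componentwise.
Subtract each count from the matching posterior parameter: 31−19=12, 20−17=3, 4−3=1.

Dirichlet(12, 3, 1)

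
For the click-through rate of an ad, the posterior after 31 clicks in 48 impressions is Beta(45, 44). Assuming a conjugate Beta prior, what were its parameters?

A Beta(α, β) prior with s successes and f failures in binomial data gives a Beta(α+s, β+f) posterior.
So α = 45 − 31 = 14 and β = 44 − 17 = 27.

Beta(14, 27)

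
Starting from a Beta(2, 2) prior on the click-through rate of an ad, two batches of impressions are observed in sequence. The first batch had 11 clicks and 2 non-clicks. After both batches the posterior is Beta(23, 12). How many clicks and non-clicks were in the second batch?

Sequential conjugate updates are equivalent to a single update on the pooled data, so total successes = posterior α − prior α and total failures = posterior β − prior β.
Total across both batches: 23−2=21 clicks, 12−2=10 non-clicks.
Subtract the first batch: 21−11=10 clicks and 10−2=8 non-clicks.

10 clicks and 8 non-clicks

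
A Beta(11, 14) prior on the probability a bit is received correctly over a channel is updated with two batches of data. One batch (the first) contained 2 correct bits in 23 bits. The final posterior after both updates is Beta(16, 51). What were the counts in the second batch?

3 correct bits and 16 errors

Sequential conjugate updates are equivalent to a single update on the pooled data, so total successes = posterior α − prior α and total failures = posterior β − prior β.
Total across both batches: 16−11=5 correct bits, 51−14=37 errors.
Subtract the first batch: 5−2=3 correct bits and 37−21=16 errors.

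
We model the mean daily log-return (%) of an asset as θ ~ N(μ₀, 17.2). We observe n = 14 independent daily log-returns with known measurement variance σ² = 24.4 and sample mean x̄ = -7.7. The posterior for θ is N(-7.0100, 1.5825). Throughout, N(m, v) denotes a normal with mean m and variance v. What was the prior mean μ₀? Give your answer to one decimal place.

μ₀ = -0.2

The posterior mean is a precision-weighted average: μ_n = (τ₀μ₀ + τ_data·x̄)/(τ₀+τ_data), with τ₀=1/σ₀² and τ_data=n/σ².
Here τ₀ = 1/17.2 = 0.058140 and τ_data = 14/24.4 = 0.573770, so τ_n = 0.631910.
Rearranging for μ₀: μ₀ = (μ_n·τ_n − τ_data·x̄)/τ₀ = (-7.0100·0.631910 − 0.573770·-7.7) / 0.058140 = -0.011660/0.058140 ≈ -0.2.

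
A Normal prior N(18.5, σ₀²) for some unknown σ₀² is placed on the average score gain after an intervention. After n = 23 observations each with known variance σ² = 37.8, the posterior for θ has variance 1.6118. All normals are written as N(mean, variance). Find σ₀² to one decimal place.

σ₀² = 83.6

For the Normal–Normal model with known σ², precisions add: τ_n = τ₀ + n/σ².
So 1/σ₀² = 1/1.6118 − 23/37.8 = 0.620424 − 0.608466 = 0.011958.
Hence σ₀² = 1/0.011958 ≈ 83.6.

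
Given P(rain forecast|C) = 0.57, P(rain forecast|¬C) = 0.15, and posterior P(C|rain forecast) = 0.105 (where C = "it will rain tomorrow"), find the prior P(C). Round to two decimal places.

P(C) = 0.03

In odds form, posterior odds = prior odds × likelihood ratio, so prior odds = posterior odds ÷ LR.
Posterior odds = 0.105/(1−0.105) = 0.1173. LR = 0.57/0.15 = 3.8000.
Prior odds = 0.1173/3.8000 = 0.0309, so P(C) = 0.0309/(1+0.0309) ≈ 0.03.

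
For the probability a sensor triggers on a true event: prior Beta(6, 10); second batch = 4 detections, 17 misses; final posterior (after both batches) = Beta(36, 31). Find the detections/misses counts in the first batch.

Because Beta–binomial updating is additive in the counts, the combined data contributed (α_post−α_prior, β_post−β_prior) successes and failures.
Total across both batches: 36−6=30 detections, 31−10=21 misses.
Subtract the second batch: 30−4=26 detections and 21−17=4 misses.

26 detections and 4 misses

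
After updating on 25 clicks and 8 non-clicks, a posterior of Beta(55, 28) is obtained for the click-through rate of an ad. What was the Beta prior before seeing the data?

Under Beta–binomial conjugacy the posterior parameters are (α+s, β+f).
So α = 55 − 25 = 30 and β = 28 − 8 = 20.

Beta(30, 20)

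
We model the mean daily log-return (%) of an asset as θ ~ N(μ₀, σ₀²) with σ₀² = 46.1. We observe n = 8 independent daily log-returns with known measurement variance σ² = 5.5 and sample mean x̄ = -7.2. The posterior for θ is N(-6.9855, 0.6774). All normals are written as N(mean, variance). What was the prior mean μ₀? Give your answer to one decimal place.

μ₀ = 7.4

With known observation variance, the Normal–Normal posterior has precision τ_n = τ₀ + n/σ² and mean μ_n = (τ₀μ₀ + (n/σ²)x̄)/τ_n.
Here τ₀ = 1/46.1 = 0.021692 and τ_data = 8/5.5 = 1.454545, so τ_n = 1.476237.
Rearranging for μ₀: μ₀ = (μ_n·τ_n − τ_data·x̄)/τ₀ = (-6.9855·1.476237 − 1.454545·-7.2) / 0.021692 = 0.160470/0.021692 ≈ 7.4.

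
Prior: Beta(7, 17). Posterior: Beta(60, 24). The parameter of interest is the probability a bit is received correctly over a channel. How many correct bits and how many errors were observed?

Under Beta–binomial conjugacy the posterior parameters are (α+s, β+f).
Match parameters: s=60−7=53, f=24−17=7.

53 correct bits and 7 errors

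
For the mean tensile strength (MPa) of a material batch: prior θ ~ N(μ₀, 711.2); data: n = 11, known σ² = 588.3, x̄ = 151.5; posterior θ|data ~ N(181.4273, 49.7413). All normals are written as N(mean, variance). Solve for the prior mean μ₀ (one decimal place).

With known observation variance, the Normal–Normal posterior has precision τ_n = τ₀ + n/σ² and mean μ_n = (τ₀μ₀ + (n/σ²)x̄)/τ_n.
Here τ₀ = 1/711.2 = 0.001406 and τ_data = 11/588.3 = 0.018698, so τ_n = 0.020104.
Rearranging for μ₀: μ₀ = (μ_n·τ_n − τ_data·x̄)/τ₀ = (181.4273·0.020104 − 0.018698·151.5) / 0.001406 = 0.814667/0.001406 ≈ 579.4.

μ₀ = 579.4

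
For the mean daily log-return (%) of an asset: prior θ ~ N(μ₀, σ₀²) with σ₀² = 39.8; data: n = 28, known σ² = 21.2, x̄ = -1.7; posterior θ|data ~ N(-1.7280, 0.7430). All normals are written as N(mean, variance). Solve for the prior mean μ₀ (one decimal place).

The posterior mean is a precision-weighted average: μ_n = (τ₀μ₀ + τ_data·x̄)/(τ₀+τ_data), with τ₀=1/σ₀² and τ_data=n/σ².
Here τ₀ = 1/39.8 = 0.025126 and τ_data = 28/21.2 = 1.320755, so τ_n = 1.345881.
Rearranging for μ₀: μ₀ = (μ_n·τ_n − τ_data·x̄)/τ₀ = (-1.7280·1.345881 − 1.320755·-1.7) / 0.025126 = -0.080399/0.025126 ≈ -3.2.

μ₀ = -3.2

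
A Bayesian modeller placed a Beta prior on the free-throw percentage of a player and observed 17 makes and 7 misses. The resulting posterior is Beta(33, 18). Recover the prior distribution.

A Beta(a, b) prior with s successes and f failures in binomial data gives a Beta(a+s, b+f) posterior.
Subtract the data counts: 33−17=16, 18−7=11.

Beta(16, 11)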